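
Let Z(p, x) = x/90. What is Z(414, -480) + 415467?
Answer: 1246385/3 ≈ 4.1546e+5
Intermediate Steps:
Z(p, x) = x/90 (Z(p, x) = x*(1/90) = x/90)
Z(414, -480) + 415467 = (1/90)*(-480) + 415467 = -16/3 + 415467 = 1246385/3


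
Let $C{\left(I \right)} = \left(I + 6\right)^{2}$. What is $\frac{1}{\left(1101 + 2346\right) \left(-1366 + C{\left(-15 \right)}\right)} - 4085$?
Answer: $- \frac{18094078576}{4429395} \approx -4085.0$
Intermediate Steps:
$C{\left(I \right)} = \left(6 + I\right)^{2}$
$\frac{1}{\left(1101 + 2346\right) \left(-1366 + C{\left(-15 \right)}\right)} - 4085 = \frac{1}{\left(1101 + 2346\right) \left(-1366 + \left(6 - 15\right)^{2}\right)} - 4085 = \frac{1}{3447 \left(-1366 + \left(-9\right)^{2}\right)} - 4085 = \frac{1}{3447 \left(-1366 + 81\right)} - 4085 = \frac{1}{3447 \left(-1285\right)} - 4085 = \frac{1}{-4429395} - 4085 = - \frac{1}{4429395} - 4085 = - \frac{18094078576}{4429395}$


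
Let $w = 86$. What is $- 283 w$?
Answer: $-24338$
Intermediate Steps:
$- 283 w = \left(-283\right) 86 = -24338$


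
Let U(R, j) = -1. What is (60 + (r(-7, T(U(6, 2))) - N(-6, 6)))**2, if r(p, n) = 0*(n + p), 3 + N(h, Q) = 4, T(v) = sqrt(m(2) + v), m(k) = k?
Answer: 3481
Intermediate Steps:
T(v) = sqrt(2 + v)
N(h, Q) = 1 (N(h, Q) = -3 + 4 = 1)
r(p, n) = 0
(60 + (r(-7, T(U(6, 2))) - N(-6, 6)))**2 = (60 + (0 - 1*1))**2 = (60 + (0 - 1))**2 = (60 - 1)**2 = 59**2 = 3481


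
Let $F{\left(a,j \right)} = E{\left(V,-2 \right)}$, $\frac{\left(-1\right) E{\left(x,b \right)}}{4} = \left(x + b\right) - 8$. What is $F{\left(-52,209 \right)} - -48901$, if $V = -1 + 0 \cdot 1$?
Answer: $48945$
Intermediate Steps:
$V = -1$ ($V = -1 + 0 = -1$)
$E{\left(x,b \right)} = 32 - 4 b - 4 x$ ($E{\left(x,b \right)} = - 4 \left(\left(x + b\right) - 8\right) = - 4 \left(\left(b + x\right) - 8\right) = - 4 \left(-8 + b + x\right) = 32 - 4 b - 4 x$)
$F{\left(a,j \right)} = 44$ ($F{\left(a,j \right)} = 32 - -8 - -4 = 32 + 8 + 4 = 44$)
$F{\left(-52,209 \right)} - -48901 = 44 - -48901 = 44 + 48901 = 48945$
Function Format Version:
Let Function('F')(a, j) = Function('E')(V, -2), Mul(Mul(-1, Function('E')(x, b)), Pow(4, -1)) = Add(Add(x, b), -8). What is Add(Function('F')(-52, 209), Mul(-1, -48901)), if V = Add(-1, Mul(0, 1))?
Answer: 48945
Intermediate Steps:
V = -1 (V = Add(-1, 0) = -1)
Function('E')(x, b) = Add(32, Mul(-4, b), Mul(-4, x)) (Function('E')(x, b) = Mul(-4, Add(Add(x, b), -8)) = Mul(-4, Add(Add(b, x), -8)) = Mul(-4, Add(-8, b, x)) = Add(32, Mul(-4, b), Mul(-4, x)))
Function('F')(a, j) = 44 (Function('F')(a, j) = Add(32, Mul(-4, -2), Mul(-4, -1)) = Add(32, 8, 4) = 44)
Add(Function('F')(-52, 209), Mul(-1, -48901)) = Add(44, Mul(-1, -48901)) = Add(44, 48901) = 48945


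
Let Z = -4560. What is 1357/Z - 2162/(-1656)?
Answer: 13789/13680 ≈ 1.0080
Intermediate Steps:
1357/Z - 2162/(-1656) = 1357/(-4560) - 2162/(-1656) = 1357*(-1/4560) - 2162*(-1/1656) = -1357/4560 + 47/36 = 13789/13680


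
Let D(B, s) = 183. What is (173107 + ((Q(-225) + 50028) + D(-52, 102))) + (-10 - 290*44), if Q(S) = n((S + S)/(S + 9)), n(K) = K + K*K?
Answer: 30319837/144 ≈ 2.1055e+5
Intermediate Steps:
n(K) = K + K**2
Q(S) = 2*S*(1 + 2*S/(9 + S))/(9 + S) (Q(S) = ((S + S)/(S + 9))*(1 + (S + S)/(S + 9)) = ((2*S)/(9 + S))*(1 + (2*S)/(9 + S)) = (2*S/(9 + S))*(1 + 2*S/(9 + S)) = 2*S*(1 + 2*S/(9 + S))/(9 + S))
(173107 + ((Q(-225) + 50028) + D(-52, 102))) + (-10 - 290*44) = (173107 + ((6*(-225)*(3 - 225)/(9 - 225)**2 + 50028) + 183)) + (-10 - 290*44) = (173107 + ((6*(-225)*(-222)/(-216)**2 + 50028) + 183)) + (-10 - 12760) = (173107 + ((6*(-225)*(1/46656)*(-222) + 50028) + 183)) - 12770 = (173107 + ((925/144 + 50028) + 183)) - 12770 = (173107 + (7204957/144 + 183)) - 12770 = (173107 + 7231309/144) - 12770 = 32158717/144 - 12770 = 30319837/144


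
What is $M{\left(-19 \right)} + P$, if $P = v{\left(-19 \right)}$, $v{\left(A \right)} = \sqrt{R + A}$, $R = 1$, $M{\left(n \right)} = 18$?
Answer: $18 + 3 i \sqrt{2} \approx 18.0 + 4.2426 i$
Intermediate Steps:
$v{\left(A \right)} = \sqrt{1 + A}$
$P = 3 i \sqrt{2}$ ($P = \sqrt{1 - 19} = \sqrt{-18} = 3 i \sqrt{2} \approx 4.2426 i$)
$M{\left(-19 \right)} + P = 18 + 3 i \sqrt{2}$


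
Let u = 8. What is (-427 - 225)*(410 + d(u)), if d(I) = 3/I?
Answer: -535129/2 ≈ -2.6756e+5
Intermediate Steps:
(-427 - 225)*(410 + d(u)) = (-427 - 225)*(410 + 3/8) = -652*(410 + 3*(1/8)) = -652*(410 + 3/8) = -652*3283/8 = -535129/2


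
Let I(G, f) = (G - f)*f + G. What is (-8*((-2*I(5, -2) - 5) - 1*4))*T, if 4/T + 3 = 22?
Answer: -288/19 ≈ -15.158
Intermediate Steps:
T = 4/19 (T = 4/(-3 + 22) = 4/19 ≈ 0.21053)
I(G, f) = G + f*(G - f) (I(G, f) = f*(G - f) + G = G + f*(G - f))
(-8*((-2*I(5, -2) - 5) - 1*4))*T = -8*((-2*(5 - 1*(-2)² + 5*(-2)) - 5) - 1*4)*(4/19) = -8*((-2*(5 - 1*4 - 10) - 5) - 4)*(4/19) = -8*((-2*(5 - 4 - 10) - 5) - 4)*(4/19) = -8*((-2*(-9) - 5) - 4)*(4/19) = -8*((18 - 5) - 4)*(4/19) = -8*(13 - 4)*(4/19) = -8*9*(4/19) = -72*4/19 = -288/19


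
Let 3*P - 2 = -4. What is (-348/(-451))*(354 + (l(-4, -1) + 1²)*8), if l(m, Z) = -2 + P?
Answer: 118552/451 ≈ 262.86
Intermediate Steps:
P = -⅔ (P = ⅔ + (⅓)*(-4) = ⅔ - 4/3 = -⅔ ≈ -0.66667)
l(m, Z) = -8/3 (l(m, Z) = -2 - ⅔ = -8/3)
(-348/(-451))*(354 + (l(-4, -1) + 1²)*8) = (-348/(-451))*(354 + (-8/3 + 1²)*8) = (-348*(-1/451))*(354 + (-8/3 + 1)*8) = 348*(354 - 5/3*8)/451 = 348*(354 - 40/3)/451 = (348/451)*(1022/3) = 118552/451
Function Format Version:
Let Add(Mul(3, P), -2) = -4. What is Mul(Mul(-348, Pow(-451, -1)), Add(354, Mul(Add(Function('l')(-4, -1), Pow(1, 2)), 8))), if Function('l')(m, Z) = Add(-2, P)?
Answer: Rational(118552, 451) ≈ 262.86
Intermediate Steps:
P = Rational(-2, 3) (P = Add(Rational(2, 3), Mul(Rational(1, 3), -4)) = Add(Rational(2, 3), Rational(-4, 3)) = Rational(-2, 3) ≈ -0.66667)
Function('l')(m, Z) = Rational(-8, 3) (Function('l')(m, Z) = Add(-2, Rational(-2, 3)) = Rational(-8, 3))
Mul(Mul(-348, Pow(-451, -1)), Add(354, Mul(Add(Function('l')(-4, -1), Pow(1, 2)), 8))) = Mul(Mul(-348, Pow(-451, -1)), Add(354, Mul(Add(Rational(-8, 3), Pow(1, 2)), 8))) = Mul(Mul(-348, Rational(-1, 451)), Add(354, Mul(Add(Rational(-8, 3), 1), 8))) = Mul(Rational(348, 451), Add(354, Mul(Rational(-5, 3), 8))) = Mul(Rational(348, 451), Add(354, Rational(-40, 3))) = Mul(Rational(348, 451), Rational(1022, 3)) = Rational(118552, 451)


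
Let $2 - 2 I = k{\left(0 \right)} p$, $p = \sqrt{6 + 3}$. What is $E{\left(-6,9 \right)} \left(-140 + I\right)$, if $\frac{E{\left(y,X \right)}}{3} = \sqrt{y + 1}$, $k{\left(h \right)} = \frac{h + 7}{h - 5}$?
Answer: $- \frac{4107 i \sqrt{5}}{10} \approx - 918.35 i$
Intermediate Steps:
$p = 3$ ($p = \sqrt{9} = 3$)
$k{\left(h \right)} = \frac{7 + h}{-5 + h}$
$E{\left(y,X \right)} = 3 \sqrt{1 + y}$ ($E{\left(y,X \right)} = 3 \sqrt{y + 1} = 3 \sqrt{1 + y}$)
$I = \frac{31}{10}$ ($I = 1 - \frac{\frac{7 + 0}{-5 + 0} \cdot 3}{2} = 1 - \frac{\frac{1}{-5} \cdot 7 \cdot 3}{2} = 1 - \frac{\left(- \frac{1}{5}\right) 7 \cdot 3}{2} = 1 - \frac{\left(- \frac{7}{5}\right) 3}{2} = 1 - - \frac{21}{10} = 1 + \frac{21}{10} = \frac{31}{10} \approx 3.1$)
$E{\left(-6,9 \right)} \left(-140 + I\right) = 3 \sqrt{1 - 6} \left(-140 + \frac{31}{10}\right) = 3 \sqrt{-5} \left(- \frac{1369}{10}\right) = 3 i \sqrt{5} \left(- \frac{1369}{10}\right) = - \frac{4107 i \sqrt{5}}{10}$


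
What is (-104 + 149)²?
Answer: 2025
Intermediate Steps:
(-104 + 149)² = 45² = 2025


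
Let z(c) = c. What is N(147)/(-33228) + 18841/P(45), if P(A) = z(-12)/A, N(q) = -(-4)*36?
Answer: -260853661/3692 ≈ -70654.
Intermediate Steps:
N(q) = 144 (N(q) = -1*(-144) = 144)
P(A) = -12/A
N(147)/(-33228) + 18841/P(45) = 144/(-33228) + 18841/((-12/45)) = 144*(-1/33228) + 18841/((-12*1/45)) = -4/923 + 18841/(-4/15) = -4/923 + 18841*(-15/4) = -4/923 - 282615/4 = -260853661/3692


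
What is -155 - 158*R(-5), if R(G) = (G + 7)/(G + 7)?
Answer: -313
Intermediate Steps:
R(G) = 1 (R(G) = (7 + G)/(7 + G) = 1)
-155 - 158*R(-5) = -155 - 158*1 = -155 - 158 = -313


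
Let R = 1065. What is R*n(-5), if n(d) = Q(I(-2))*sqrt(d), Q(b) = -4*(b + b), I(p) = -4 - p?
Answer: 17040*I*sqrt(5) ≈ 38103.0*I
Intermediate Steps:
Q(b) = -8*b
n(d) = 16*sqrt(d) (n(d) = (-8*(-4 - 1*(-2)))*sqrt(d) = (-8*(-4 + 2))*sqrt(d) = (-8*(-2))*sqrt(d) = 16*sqrt(d))
R*n(-5) = 1065*(16*sqrt(-5)) = 1065*(16*(I*sqrt(5))) = 1065*(16*I*sqrt(5)) = 17040*I*sqrt(5)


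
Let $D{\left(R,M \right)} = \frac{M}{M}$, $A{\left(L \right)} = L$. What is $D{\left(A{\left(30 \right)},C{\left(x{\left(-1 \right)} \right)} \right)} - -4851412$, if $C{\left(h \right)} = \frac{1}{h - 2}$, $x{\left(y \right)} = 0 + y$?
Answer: $4851413$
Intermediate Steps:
$x{\left(y \right)} = y$
$C{\left(h \right)} = \frac{1}{-2 + h}$
$D{\left(R,M \right)} = 1$
$D{\left(A{\left(30 \right)},C{\left(x{\left(-1 \right)} \right)} \right)} - -4851412 = 1 - -4851412 = 1 + 4851412 = 4851413$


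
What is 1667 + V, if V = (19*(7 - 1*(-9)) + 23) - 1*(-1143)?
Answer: 3137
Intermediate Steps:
V = 1470 (V = (19*(7 + 9) + 23) + 1143 = (19*16 + 23) + 1143 = (304 + 23) + 1143 = 327 + 1143 = 1470)
1667 + V = 1667 + 1470 = 3137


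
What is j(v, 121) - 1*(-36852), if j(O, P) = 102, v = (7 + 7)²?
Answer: 36954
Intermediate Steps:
v = 196 (v = 14² = 196)
j(v, 121) - 1*(-36852) = 102 - 1*(-36852) = 102 + 36852 = 36954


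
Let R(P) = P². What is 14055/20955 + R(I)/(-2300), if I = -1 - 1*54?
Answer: -82833/128524 ≈ -0.64449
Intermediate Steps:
I = -55 (I = -1 - 54 = -55)
14055/20955 + R(I)/(-2300) = 14055/20955 + (-55)²/(-2300) = 14055*(1/20955) + 3025*(-1/2300) = 937/1397 - 121/92 = -82833/128524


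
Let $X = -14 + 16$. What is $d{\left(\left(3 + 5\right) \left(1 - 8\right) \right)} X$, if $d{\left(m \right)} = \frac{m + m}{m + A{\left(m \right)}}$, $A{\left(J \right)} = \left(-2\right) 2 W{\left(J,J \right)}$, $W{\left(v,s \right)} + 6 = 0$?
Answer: $7$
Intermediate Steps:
$W{\left(v,s \right)} = -6$ ($W{\left(v,s \right)} = -6 + 0 = -6$)
$X = 2$
$A{\left(J \right)} = 24$ ($A{\left(J \right)} = \left(-2\right) 2 \left(-6\right) = \left(-4\right) \left(-6\right) = 24$)
$d{\left(m \right)} = \frac{2 m}{24 + m}$ ($d{\left(m \right)} = \frac{m + m}{m + 24} = \frac{2 m}{24 + m}$)
$d{\left(\left(3 + 5\right) \left(1 - 8\right) \right)} X = \frac{2 \left(3 + 5\right) \left(1 - 8\right)}{24 + \left(3 + 5\right) \left(1 - 8\right)} 2 = \frac{2 \cdot 8 \left(-7\right)}{24 + 8 \left(-7\right)} 2 = 2 \left(-56\right) \frac{1}{24 - 56} \cdot 2 = 2 \left(-56\right) \frac{1}{-32} \cdot 2 = 2 \left(-56\right) \left(- \frac{1}{32}\right) 2 = \frac{7}{2} \cdot 2 = 7$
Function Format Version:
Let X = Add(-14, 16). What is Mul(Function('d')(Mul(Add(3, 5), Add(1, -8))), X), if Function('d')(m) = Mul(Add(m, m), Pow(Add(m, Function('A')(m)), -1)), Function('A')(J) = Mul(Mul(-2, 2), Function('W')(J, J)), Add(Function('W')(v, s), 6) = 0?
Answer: 7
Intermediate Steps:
Function('W')(v, s) = -6 (Function('W')(v, s) = Add(-6, 0) = -6)
X = 2
Function('A')(J) = 24 (Function('A')(J) = Mul(Mul(-2, 2), -6) = Mul(-4, -6) = 24)
Function('d')(m) = Mul(2, m, Pow(Add(24, m), -1)) (Function('d')(m) = Mul(Add(m, m), Pow(Add(m, 24), -1)) = Mul(Mul(2, m), Pow(Add(24, m), -1)) = Mul(2, m, Pow(Add(24, m), -1)))
Mul(Function('d')(Mul(Add(3, 5), Add(1, -8))), X) = Mul(Mul(2, Mul(Add(3, 5), Add(1, -8)), Pow(Add(24, Mul(Add(3, 5), Add(1, -8))), -1)), 2) = Mul(Mul(2, Mul(8, -7), Pow(Add(24, Mul(8, -7)), -1)), 2) = Mul(Mul(2, -56, Pow(Add(24, -56), -1)), 2) = Mul(Mul(2, -56, Pow(-32, -1)), 2) = Mul(Mul(2, -56, Rational(-1, 32)), 2) = Mul(Rational(7, 2), 2) = 7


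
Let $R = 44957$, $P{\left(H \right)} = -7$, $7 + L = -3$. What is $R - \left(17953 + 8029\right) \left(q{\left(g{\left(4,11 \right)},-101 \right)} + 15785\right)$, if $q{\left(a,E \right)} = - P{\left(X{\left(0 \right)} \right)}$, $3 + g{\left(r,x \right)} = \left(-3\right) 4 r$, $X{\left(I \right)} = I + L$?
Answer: $-410262787$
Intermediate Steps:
$L = -10$ ($L = -7 - 3 = -10$)
$X{\left(I \right)} = -10 + I$ ($X{\left(I \right)} = I - 10 = -10 + I$)
$g{\left(r,x \right)} = -3 - 12 r$ ($g{\left(r,x \right)} = -3 + \left(-3\right) 4 r = -3 - 12 r$)
$q{\left(a,E \right)} = 7$ ($q{\left(a,E \right)} = \left(-1\right) \left(-7\right) = 7$)
$R - \left(17953 + 8029\right) \left(q{\left(g{\left(4,11 \right)},-101 \right)} + 15785\right) = 44957 - \left(17953 + 8029\right) \left(7 + 15785\right) = 44957 - 25982 \cdot 15792 = 44957 - 410307744 = -410262787$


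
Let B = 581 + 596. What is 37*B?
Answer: 43549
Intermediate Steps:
B = 1177
37*B = 37*1177 = 43549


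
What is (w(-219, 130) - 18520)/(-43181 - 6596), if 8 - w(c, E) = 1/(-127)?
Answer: 2351023/6321679 ≈ 0.37190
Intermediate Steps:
w(c, E) = 1017/127 (w(c, E) = 8 - 1/(-127) = 8 - 1*(-1/127) = 8 + 1/127 = 1017/127)
(w(-219, 130) - 18520)/(-43181 - 6596) = (1017/127 - 18520)/(-43181 - 6596) = -2351023/127/(-49777) = -2351023/127*(-1/49777) = 2351023/6321679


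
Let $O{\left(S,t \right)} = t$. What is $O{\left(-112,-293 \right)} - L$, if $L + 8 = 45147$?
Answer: $-45432$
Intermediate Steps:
$L = 45139$ ($L = -8 + 45147 = 45139$)
$O{\left(-112,-293 \right)} - L = -293 - 45139 = -45432$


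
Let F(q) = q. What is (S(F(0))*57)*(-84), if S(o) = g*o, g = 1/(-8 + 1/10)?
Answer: 0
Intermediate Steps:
g = -10/79 (g = 1/(-8 + 1/10) = 1/(-79/10) = -10/79 ≈ -0.12658)
S(o) = -10*o/79
(S(F(0))*57)*(-84) = (-10/79*0*57)*(-84) = (0*57)*(-84) = 0*(-84) = 0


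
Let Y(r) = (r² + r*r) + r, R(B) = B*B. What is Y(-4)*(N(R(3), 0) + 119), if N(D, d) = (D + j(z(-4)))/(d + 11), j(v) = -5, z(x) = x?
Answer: 36764/11 ≈ 3342.2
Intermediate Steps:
R(B) = B²
Y(r) = r + 2*r² (Y(r) = (r² + r²) + r = 2*r² + r = r + 2*r²)
N(D, d) = (-5 + D)/(11 + d) (N(D, d) = (D - 5)/(d + 11) = (-5 + D)/(11 + d))
Y(-4)*(N(R(3), 0) + 119) = (-4*(1 + 2*(-4)))*((-5 + 3²)/(11 + 0) + 119) = (-4*(1 - 8))*((-5 + 9)/11 + 119) = (-4*(-7))*((1/11)*4 + 119) = 28*(4/11 + 119) = 28*(1313/11) = 36764/11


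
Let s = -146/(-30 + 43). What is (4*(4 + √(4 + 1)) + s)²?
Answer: 17364/169 + 496*√5/13 ≈ 188.06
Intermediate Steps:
s = -146/13 ≈ -11.231
(4*(4 + √(4 + 1)) + s)² = (4*(4 + √(4 + 1)) - 146/13)² = (4*(4 + √5) - 146/13)² = ((16 + 4*√5) - 146/13)² = (62/13 + 4*√5)²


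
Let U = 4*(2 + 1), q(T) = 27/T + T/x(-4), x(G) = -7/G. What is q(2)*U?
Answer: 1230/7 ≈ 175.71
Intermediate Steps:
q(T) = 27/T + 4*T/7 (q(T) = 27/T + T/((-7/(-4))) = 27/T + T/((-7*(-1/4))) = 27/T + T/(7/4) = 27/T + T*(4/7) = 27/T + 4*T/7)
U = 12 (U = 4*3 = 12)
q(2)*U = (27/2 + (4/7)*2)*12 = (27*(1/2) + 8/7)*12 = (27/2 + 8/7)*12 = (205/14)*12 = 1230/7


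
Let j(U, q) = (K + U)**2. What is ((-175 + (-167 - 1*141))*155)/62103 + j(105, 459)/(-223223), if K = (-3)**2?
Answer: -5839560161/4620939323 ≈ -1.2637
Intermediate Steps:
K = 9
j(U, q) = (9 + U)**2
((-175 + (-167 - 1*141))*155)/62103 + j(105, 459)/(-223223) = ((-175 + (-167 - 1*141))*155)/62103 + (9 + 105)**2/(-223223) = ((-175 + (-167 - 141))*155)*(1/62103) + 114**2*(-1/223223) = ((-175 - 308)*155)*(1/62103) + 12996*(-1/223223) = -483*155*(1/62103) - 12996/223223 = -74865*1/62103 - 12996/223223 = -24955/20701 - 12996/223223 = -5839560161/4620939323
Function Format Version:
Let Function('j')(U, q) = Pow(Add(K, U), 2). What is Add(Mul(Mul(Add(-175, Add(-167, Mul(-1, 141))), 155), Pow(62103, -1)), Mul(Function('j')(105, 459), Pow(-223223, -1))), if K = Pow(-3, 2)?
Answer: Rational(-5839560161, 4620939323) ≈ -1.2637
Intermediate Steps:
K = 9
Function('j')(U, q) = Pow(Add(9, U), 2)
Add(Mul(Mul(Add(-175, Add(-167, Mul(-1, 141))), 155), Pow(62103, -1)), Mul(Function('j')(105, 459), Pow(-223223, -1))) = Add(Mul(Mul(Add(-175, Add(-167, Mul(-1, 141))), 155), Pow(62103, -1)), Mul(Pow(Add(9, 105), 2), Pow(-223223, -1))) = Add(Mul(Mul(Add(-175, Add(-167, -141)), 155), Rational(1, 62103)), Mul(Pow(114, 2), Rational(-1, 223223))) = Add(Mul(Mul(Add(-175, -308), 155), Rational(1, 62103)), Mul(12996, Rational(-1, 223223))) = Add(Mul(Mul(-483, 155), Rational(1, 62103)), Rational(-12996, 223223)) = Add(Mul(-74865, Rational(1, 62103)), Rational(-12996, 223223)) = Add(Rational(-24955, 20701), Rational(-12996, 223223)) = Rational(-5839560161, 4620939323)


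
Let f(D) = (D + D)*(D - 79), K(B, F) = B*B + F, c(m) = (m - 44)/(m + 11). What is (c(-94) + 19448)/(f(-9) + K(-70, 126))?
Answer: 807161/274315 ≈ 2.9425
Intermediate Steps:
c(m) = (-44 + m)/(11 + m)
K(B, F) = F + B² (K(B, F) = B² + F = F + B²)
f(D) = 2*D*(-79 + D) (f(D) = (2*D)*(-79 + D) = 2*D*(-79 + D))
(c(-94) + 19448)/(f(-9) + K(-70, 126)) = ((-44 - 94)/(11 - 94) + 19448)/(2*(-9)*(-79 - 9) + (126 + (-70)²)) = (-138/(-83) + 19448)/(2*(-9)*(-88) + (126 + 4900)) = (-1/83*(-138) + 19448)/(1584 + 5026) = (138/83 + 19448)/6610 = (1614322/83)*(1/6610) = 807161/274315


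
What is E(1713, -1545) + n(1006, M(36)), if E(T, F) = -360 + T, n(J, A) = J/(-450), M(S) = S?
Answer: 303922/225 ≈ 1350.8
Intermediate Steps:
n(J, A) = -J/450 (n(J, A) = J*(-1/450) = -J/450)
E(1713, -1545) + n(1006, M(36)) = (-360 + 1713) - 1/450*1006 = 1353 - 503/225 = 303922/225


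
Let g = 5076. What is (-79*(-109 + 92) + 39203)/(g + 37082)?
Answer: 20273/21079 ≈ 0.96176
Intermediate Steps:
(-79*(-109 + 92) + 39203)/(g + 37082) = (-79*(-109 + 92) + 39203)/(5076 + 37082) = (-79*(-17) + 39203)/42158 = (1343 + 39203)*(1/42158) = 40546*(1/42158) = 20273/21079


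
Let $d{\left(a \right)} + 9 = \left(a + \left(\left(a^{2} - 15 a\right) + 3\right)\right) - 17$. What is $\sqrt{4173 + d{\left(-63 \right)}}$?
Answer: $\sqrt{9001} \approx 94.874$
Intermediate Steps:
$d{\left(a \right)} = -23 + a^{2} - 14 a$ ($d{\left(a \right)} = -9 - \left(14 - a^{2} + 14 a\right) = -23 + a^{2} - 14 a$)
$\sqrt{4173 + d{\left(-63 \right)}} = \sqrt{4173 - \left(-859 - 3969\right)} = \sqrt{4173 + \left(-23 + 3969 + 882\right)} = \sqrt{4173 + 4828} = \sqrt{9001}$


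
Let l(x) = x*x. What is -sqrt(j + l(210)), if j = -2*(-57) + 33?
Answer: -7*sqrt(903) ≈ -210.35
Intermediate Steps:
l(x) = x**2
j = 147 (j = 114 + 33 = 147)
-sqrt(j + l(210)) = -sqrt(147 + 210**2) = -sqrt(147 + 44100) = -sqrt(44247) = -7*sqrt(903)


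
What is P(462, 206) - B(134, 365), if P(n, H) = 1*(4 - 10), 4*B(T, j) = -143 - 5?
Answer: 31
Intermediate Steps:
B(T, j) = -37 (B(T, j) = (-143 - 5)/4 = (¼)*(-148) = -37)
P(n, H) = -6 (P(n, H) = 1*(-6) = -6)
P(462, 206) - B(134, 365) = -6 - 1*(-37) = -6 + 37 = 31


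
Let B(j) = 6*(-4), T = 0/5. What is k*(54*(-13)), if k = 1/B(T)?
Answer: 117/4 ≈ 29.250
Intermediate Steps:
T = 0 (T = 0*(⅕) = 0)
B(j) = -24
k = -1/24 (k = 1/(-24) = -1/24 ≈ -0.041667)
k*(54*(-13)) = -9*(-13)/4 = -1/24*(-702) = 117/4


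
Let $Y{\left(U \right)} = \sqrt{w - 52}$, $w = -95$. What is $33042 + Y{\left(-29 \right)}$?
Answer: $33042 + 7 i \sqrt{3} \approx 33042.0 + 12.124 i$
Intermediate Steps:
$Y{\left(U \right)} = 7 i \sqrt{3}$ ($Y{\left(U \right)} = \sqrt{-95 - 52} = \sqrt{-147} = 7 i \sqrt{3}$)
$33042 + Y{\left(-29 \right)} = 33042 + 7 i \sqrt{3}$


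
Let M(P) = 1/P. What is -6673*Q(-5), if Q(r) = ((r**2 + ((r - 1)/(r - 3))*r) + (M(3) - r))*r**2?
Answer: -53217175/12 ≈ -4.4348e+6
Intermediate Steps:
Q(r) = r**2*(1/3 + r**2 - r + r*(-1 + r)/(-3 + r)) (Q(r) = ((r**2 + ((r - 1)/(r - 3))*r) + (1/3 - r))*r**2 = ((r**2 + ((-1 + r)/(-3 + r))*r) + (1/3 - r))*r**2 = ((r**2 + r*(-1 + r)/(-3 + r)) + (1/3 - r))*r**2 = (1/3 + r**2 - r + r*(-1 + r)/(-3 + r))*r**2 = r**2*(1/3 + r**2 - r + r*(-1 + r)/(-3 + r)))
-6673*Q(-5) = -6673*(-5)**2*(-1 + (-5)**3 - 3*(-5)**2 + (7/3)*(-5))/(-3 - 5) = -166825*(-1 - 125 - 3*25 - 35/3)/(-8) = -166825*(-1)*(-1 - 125 - 75 - 35/3)/8 = -166825*(-1)*(-638)/(8*3) = -6673*7975/12 = -53217175/12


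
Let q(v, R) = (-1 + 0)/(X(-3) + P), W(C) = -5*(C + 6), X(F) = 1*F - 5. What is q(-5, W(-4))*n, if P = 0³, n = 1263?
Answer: 1263/8 ≈ 157.88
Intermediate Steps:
P = 0
X(F) = -5 + F (X(F) = F - 5 = -5 + F)
W(C) = -30 - 5*C (W(C) = -5*(6 + C) = -30 - 5*C)
q(v, R) = ⅛ (q(v, R) = (-1 + 0)/((-5 - 3) + 0) = -1/(-8 + 0) = -1/(-8) = -1*(-⅛) = ⅛)
q(-5, W(-4))*n = (⅛)*1263 = 1263/8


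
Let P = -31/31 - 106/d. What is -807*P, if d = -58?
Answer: -19368/29 ≈ -667.86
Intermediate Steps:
P = 24/29 (P = -31/31 - 106/(-58) = -31*1/31 - 106*(-1/58) = -1 + 53/29 = 24/29 ≈ 0.82759)
-807*P = -807*24/29 = -19368/29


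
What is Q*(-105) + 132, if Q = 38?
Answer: -3858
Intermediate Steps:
Q*(-105) + 132 = 38*(-105) + 132 = -3990 + 132 = -3858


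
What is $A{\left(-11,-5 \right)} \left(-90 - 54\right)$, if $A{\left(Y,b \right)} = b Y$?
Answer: $-7920$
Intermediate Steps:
$A{\left(Y,b \right)} = Y b$
$A{\left(-11,-5 \right)} \left(-90 - 54\right) = \left(-11\right) \left(-5\right) \left(-90 - 54\right) = 55 \left(-144\right) = -7920$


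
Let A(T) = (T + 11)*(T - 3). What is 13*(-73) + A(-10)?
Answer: -962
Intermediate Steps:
A(T) = (-3 + T)*(11 + T) (A(T) = (11 + T)*(-3 + T) = (-3 + T)*(11 + T))
13*(-73) + A(-10) = 13*(-73) + (-33 + (-10)² + 8*(-10)) = -949 + (-33 + 100 - 80) = -949 - 13 = -962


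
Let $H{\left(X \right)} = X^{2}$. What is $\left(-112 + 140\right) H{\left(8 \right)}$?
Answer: $1792$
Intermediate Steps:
$\left(-112 + 140\right) H{\left(8 \right)} = \left(-112 + 140\right) 8^{2} = 28 \cdot 64 = 1792$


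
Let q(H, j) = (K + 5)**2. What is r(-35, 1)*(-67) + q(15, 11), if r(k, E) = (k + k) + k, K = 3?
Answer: 7099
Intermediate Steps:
r(k, E) = 3*k (r(k, E) = 2*k + k = 3*k)
q(H, j) = 64 (q(H, j) = (3 + 5)**2 = 8**2 = 64)
r(-35, 1)*(-67) + q(15, 11) = (3*(-35))*(-67) + 64 = -105*(-67) + 64 = 7035 + 64 = 7099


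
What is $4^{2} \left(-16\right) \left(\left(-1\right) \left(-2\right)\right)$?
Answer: $-512$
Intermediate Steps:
$4^{2} \left(-16\right) \left(\left(-1\right) \left(-2\right)\right) = 16 \left(-16\right) 2 = \left(-256\right) 2 = -512$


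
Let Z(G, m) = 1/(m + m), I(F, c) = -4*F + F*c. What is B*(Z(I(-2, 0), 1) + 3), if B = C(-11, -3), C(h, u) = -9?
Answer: -63/2 ≈ -31.500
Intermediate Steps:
Z(G, m) = 1/(2*m)
B = -9
B*(Z(I(-2, 0), 1) + 3) = -9*((½)/1 + 3) = -9*((½)*1 + 3) = -9*(½ + 3) = -9*7/2 = -63/2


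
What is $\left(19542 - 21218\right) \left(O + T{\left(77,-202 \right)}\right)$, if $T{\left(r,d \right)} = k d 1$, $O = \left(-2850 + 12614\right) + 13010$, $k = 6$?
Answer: $-36137912$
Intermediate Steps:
$O = 22774$ ($O = 9764 + 13010 = 22774$)
$T{\left(r,d \right)} = 6 d$ ($T{\left(r,d \right)} = 6 d 1 = 6 d$)
$\left(19542 - 21218\right) \left(O + T{\left(77,-202 \right)}\right) = \left(19542 - 21218\right) \left(22774 + 6 \left(-202\right)\right) = - 1676 \left(22774 - 1212\right) = \left(-1676\right) 21562 = -36137912$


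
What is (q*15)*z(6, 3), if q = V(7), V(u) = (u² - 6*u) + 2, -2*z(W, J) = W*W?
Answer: -2430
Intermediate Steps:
z(W, J) = -W²/2 (z(W, J) = -W*W/2 = -W²/2)
V(u) = 2 + u² - 6*u
q = 9 (q = 2 + 7² - 6*7 = 2 + 49 - 42 = 9)
(q*15)*z(6, 3) = (9*15)*(-½*6²) = 135*(-½*36) = 135*(-18) = -2430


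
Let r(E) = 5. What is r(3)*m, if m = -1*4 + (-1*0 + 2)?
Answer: -10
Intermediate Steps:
m = -2 (m = -4 + (0 + 2) = -4 + 2 = -2)
r(3)*m = 5*(-2) = -10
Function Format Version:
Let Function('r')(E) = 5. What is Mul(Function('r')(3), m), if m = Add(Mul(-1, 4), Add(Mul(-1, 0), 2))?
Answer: -10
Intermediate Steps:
m = -2 (m = Add(-4, Add(0, 2)) = Add(-4, 2) = -2)
Mul(Function('r')(3), m) = Mul(5, -2) = -10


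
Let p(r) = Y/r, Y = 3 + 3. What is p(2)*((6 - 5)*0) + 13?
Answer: 13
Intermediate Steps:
Y = 6
p(r) = 6/r
p(2)*((6 - 5)*0) + 13 = (6/2)*((6 - 5)*0) + 13 = (6*(1/2))*(1*0) + 13 = 3*0 + 13 = 0 + 13 = 13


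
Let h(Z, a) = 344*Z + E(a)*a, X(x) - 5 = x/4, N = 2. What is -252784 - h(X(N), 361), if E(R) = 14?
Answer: -259730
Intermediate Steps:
X(x) = 5 + x/4
h(Z, a) = 14*a + 344*Z (h(Z, a) = 344*Z + 14*a = 14*a + 344*Z)
-252784 - h(X(N), 361) = -252784 - (14*361 + 344*(5 + (¼)*2)) = -252784 - (5054 + 344*(5 + ½)) = -252784 - (5054 + 344*(11/2)) = -252784 - (5054 + 1892) = -252784 - 1*6946 = -252784 - 6946 = -259730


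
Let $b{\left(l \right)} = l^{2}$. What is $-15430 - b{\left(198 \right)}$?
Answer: $-54634$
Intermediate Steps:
$-15430 - b{\left(198 \right)} = -15430 - 198^{2} = -15430 - 39204 = -54634$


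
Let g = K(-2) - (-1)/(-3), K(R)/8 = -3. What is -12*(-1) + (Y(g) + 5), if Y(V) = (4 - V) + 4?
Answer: 148/3 ≈ 49.333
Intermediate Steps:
K(R) = -24 (K(R) = 8*(-3) = -24)
g = -73/3 (g = -24 - (-1)/(-3) = -24 - (-1)*(-1)/3 = -24 - 1*⅓ = -24 - ⅓ = -73/3 ≈ -24.333)
Y(V) = 8 - V
-12*(-1) + (Y(g) + 5) = -12*(-1) + ((8 - 1*(-73/3)) + 5) = 12 + ((8 + 73/3) + 5) = 12 + (97/3 + 5) = 12 + 112/3 = 148/3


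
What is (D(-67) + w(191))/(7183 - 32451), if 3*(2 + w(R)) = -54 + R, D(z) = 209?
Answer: -379/37902 ≈ -0.0099995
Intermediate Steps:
w(R) = -20 + R/3 (w(R) = -2 + (-54 + R)/3 = -2 + (-18 + R/3) = -20 + R/3)
(D(-67) + w(191))/(7183 - 32451) = (209 + (-20 + (⅓)*191))/(7183 - 32451) = (209 + (-20 + 191/3))/(-25268) = (209 + 131/3)*(-1/25268) = (758/3)*(-1/25268) = -379/37902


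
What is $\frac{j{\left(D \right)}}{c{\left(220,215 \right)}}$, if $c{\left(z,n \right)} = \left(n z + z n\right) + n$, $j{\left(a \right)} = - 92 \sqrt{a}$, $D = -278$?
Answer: $- \frac{92 i \sqrt{278}}{94815} \approx - 0.016178 i$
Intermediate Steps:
$c{\left(z,n \right)} = n + 2 n z$ ($c{\left(z,n \right)} = \left(n z + n z\right) + n = 2 n z + n = n + 2 n z$)
$\frac{j{\left(D \right)}}{c{\left(220,215 \right)}} = \frac{\left(-92\right) \sqrt{-278}}{215 \left(1 + 2 \cdot 220\right)} = \frac{\left(-92\right) i \sqrt{278}}{215 \left(1 + 440\right)} = \frac{\left(-92\right) i \sqrt{278}}{215 \cdot 441} = \frac{\left(-92\right) i \sqrt{278}}{94815} = - 92 i \sqrt{278} \cdot \frac{1}{94815} = - \frac{92 i \sqrt{278}}{94815}$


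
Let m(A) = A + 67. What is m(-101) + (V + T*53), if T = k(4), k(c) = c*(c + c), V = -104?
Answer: 1558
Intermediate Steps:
m(A) = 67 + A
k(c) = 2*c² (k(c) = c*(2*c) = 2*c²)
T = 32 (T = 2*4² = 2*16 = 32)
m(-101) + (V + T*53) = (67 - 101) + (-104 + 32*53) = -34 + (-104 + 1696) = -34 + 1592 = 1558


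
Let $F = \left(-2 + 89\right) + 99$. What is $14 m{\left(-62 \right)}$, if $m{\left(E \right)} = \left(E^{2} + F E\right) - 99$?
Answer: $-109018$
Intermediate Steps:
$F = 186$ ($F = 87 + 99 = 186$)
$m{\left(E \right)} = -99 + E^{2} + 186 E$ ($m{\left(E \right)} = \left(E^{2} + 186 E\right) - 99 = -99 + E^{2} + 186 E$)
$14 m{\left(-62 \right)} = 14 \left(-99 + \left(-62\right)^{2} + 186 \left(-62\right)\right) = 14 \left(-99 + 3844 - 11532\right) = 14 \left(-7787\right) = -109018$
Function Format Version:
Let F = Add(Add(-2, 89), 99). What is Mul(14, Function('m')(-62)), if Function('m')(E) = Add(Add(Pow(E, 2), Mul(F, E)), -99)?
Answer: -109018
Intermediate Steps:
F = 186 (F = Add(87, 99) = 186)
Function('m')(E) = Add(-99, Pow(E, 2), Mul(186, E)) (Function('m')(E) = Add(Add(Pow(E, 2), Mul(186, E)), -99) = Add(-99, Pow(E, 2), Mul(186, E)))
Mul(14, Function('m')(-62)) = Mul(14, Add(-99, Pow(-62, 2), Mul(186, -62))) = Mul(14, Add(-99, 3844, -11532)) = Mul(14, -7787) = -109018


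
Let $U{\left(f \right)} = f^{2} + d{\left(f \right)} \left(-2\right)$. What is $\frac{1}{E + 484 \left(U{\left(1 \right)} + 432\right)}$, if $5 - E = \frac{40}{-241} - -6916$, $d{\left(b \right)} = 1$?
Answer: $\frac{241}{48608053} \approx 4.958 \cdot 10^{-6}$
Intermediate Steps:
$U{\left(f \right)} = -2 + f^{2}$ ($U{\left(f \right)} = f^{2} + 1 \left(-2\right) = f^{2} - 2 = -2 + f^{2}$)
$E = - \frac{1665511}{241}$ ($E = 5 - \left(\frac{40}{-241} - -6916\right) = 5 - \left(40 \left(- \frac{1}{241}\right) + 6916\right) = 5 - \left(- \frac{40}{241} + 6916\right) = 5 - \frac{1666716}{241} = - \frac{1665511}{241} \approx -6910.8$)
$\frac{1}{E + 484 \left(U{\left(1 \right)} + 432\right)} = \frac{1}{- \frac{1665511}{241} + 484 \left(\left(-2 + 1^{2}\right) + 432\right)} = \frac{1}{- \frac{1665511}{241} + 484 \left(\left(-2 + 1\right) + 432\right)} = \frac{1}{- \frac{1665511}{241} + 484 \left(-1 + 432\right)} = \frac{1}{- \frac{1665511}{241} + 484 \cdot 431} = \frac{1}{- \frac{1665511}{241} + 208604} = \frac{1}{\frac{48608053}{241}} = \frac{241}{48608053}$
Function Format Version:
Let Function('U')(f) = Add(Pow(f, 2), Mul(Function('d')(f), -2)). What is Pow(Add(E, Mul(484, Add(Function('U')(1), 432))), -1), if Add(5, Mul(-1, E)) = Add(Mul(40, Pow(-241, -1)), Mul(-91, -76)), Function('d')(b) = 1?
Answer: Rational(241, 48608053) ≈ 4.9580e-6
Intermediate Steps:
Function('U')(f) = Add(-2, Pow(f, 2)) (Function('U')(f) = Add(Pow(f, 2), Mul(1, -2)) = Add(Pow(f, 2), -2) = Add(-2, Pow(f, 2)))
E = Rational(-1665511, 241) (E = Add(5, Mul(-1, Add(Mul(40, Pow(-241, -1)), Mul(-91, -76)))) = Add(5, Mul(-1, Add(Mul(40, Rational(-1, 241)), 6916))) = Add(5, Mul(-1, Add(Rational(-40, 241), 6916))) = Add(5, Mul(-1, Rational(1666716, 241))) = Add(5, Rational(-1666716, 241)) = Rational(-1665511, 241) ≈ -6910.8)
Pow(Add(E, Mul(484, Add(Function('U')(1), 432))), -1) = Pow(Add(Rational(-1665511, 241), Mul(484, Add(Add(-2, Pow(1, 2)), 432))), -1) = Pow(Add(Rational(-1665511, 241), Mul(484, Add(Add(-2, 1), 432))), -1) = Pow(Add(Rational(-1665511, 241), Mul(484, Add(-1, 432))), -1) = Pow(Add(Rational(-1665511, 241), Mul(484, 431)), -1) = Pow(Add(Rational(-1665511, 241), 208604), -1) = Pow(Rational(48608053, 241), -1) = Rational(241, 48608053)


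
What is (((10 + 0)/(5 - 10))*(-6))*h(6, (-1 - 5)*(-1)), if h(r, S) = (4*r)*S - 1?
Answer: 1716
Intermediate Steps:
h(r, S) = -1 + 4*S*r (h(r, S) = 4*S*r - 1 = -1 + 4*S*r)
(((10 + 0)/(5 - 10))*(-6))*h(6, (-1 - 5)*(-1)) = (((10 + 0)/(5 - 10))*(-6))*(-1 + 4*((-1 - 5)*(-1))*6) = ((10/(-5))*(-6))*(-1 + 4*(-6*(-1))*6) = ((10*(-1/5))*(-6))*(-1 + 4*6*6) = (-2*(-6))*(-1 + 144) = 12*143 = 1716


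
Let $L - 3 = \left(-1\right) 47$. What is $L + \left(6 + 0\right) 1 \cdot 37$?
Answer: $178$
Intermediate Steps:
$L = -44$ ($L = 3 - 47 = -44$)
$L + \left(6 + 0\right) 1 \cdot 37 = -44 + \left(6 + 0\right) 1 \cdot 37 = -44 + 6 \cdot 1 \cdot 37 = -44 + 6 \cdot 37 = -44 + 222 = 178$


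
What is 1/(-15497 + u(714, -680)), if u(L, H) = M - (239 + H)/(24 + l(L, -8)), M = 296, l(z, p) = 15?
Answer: -13/197466 ≈ -6.5834e-5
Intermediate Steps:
u(L, H) = 11305/39 - H/39 (u(L, H) = 296 - (239 + H)/(24 + 15) = 296 - (239 + H)/39 = 296 - (239/39 + H/39) = 296 + (-239/39 - H/39) = 11305/39 - H/39)
1/(-15497 + u(714, -680)) = 1/(-15497 + (11305/39 - 1/39*(-680))) = 1/(-15497 + (11305/39 + 680/39)) = 1/(-15497 + 3995/13) = 1/(-197466/13) = -13/197466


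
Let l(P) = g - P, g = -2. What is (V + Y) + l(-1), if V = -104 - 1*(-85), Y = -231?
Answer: -251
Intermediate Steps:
l(P) = -2 - P
V = -19 (V = -104 + 85 = -19)
(V + Y) + l(-1) = (-19 - 231) + (-2 - 1*(-1)) = -250 + (-2 + 1) = -250 - 1 = -251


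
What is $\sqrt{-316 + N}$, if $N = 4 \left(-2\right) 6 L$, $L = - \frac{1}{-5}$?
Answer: $\frac{2 i \sqrt{2035}}{5} \approx 18.044 i$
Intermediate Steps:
$L = \frac{1}{5}$ ($L = \left(-1\right) \left(- \frac{1}{5}\right) = \frac{1}{5} \approx 0.2$)
$N = - \frac{48}{5}$ ($N = 4 \left(-2\right) 6 \cdot \frac{1}{5} = \left(-8\right) 6 \cdot \frac{1}{5} = \left(-48\right) \frac{1}{5} = - \frac{48}{5} \approx -9.6$)
$\sqrt{-316 + N} = \sqrt{-316 - \frac{48}{5}} = \sqrt{- \frac{1628}{5}} = \frac{2 i \sqrt{2035}}{5}$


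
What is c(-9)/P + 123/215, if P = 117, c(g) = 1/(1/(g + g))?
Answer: 1169/2795 ≈ 0.41825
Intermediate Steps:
c(g) = 2*g (c(g) = 1/(1/(2*g)) = 2*g)
c(-9)/P + 123/215 = (2*(-9))/117 + 123/215 = -18*1/117 + 123*(1/215) = -2/13 + 123/215 = 1169/2795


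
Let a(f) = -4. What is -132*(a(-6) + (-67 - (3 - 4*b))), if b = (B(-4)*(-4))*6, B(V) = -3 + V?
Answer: -78936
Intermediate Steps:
b = 168 (b = ((-3 - 4)*(-4))*6 = -7*(-4)*6 = 28*6 = 168)
-132*(a(-6) + (-67 - (3 - 4*b))) = -132*(-4 + (-67 - (3 - 4*168))) = -132*(-4 + (-67 - (3 - 672))) = -132*(-4 + (-67 - 1*(-669))) = -132*(-4 + (-67 + 669)) = -132*(-4 + 602) = -132*598 = -78936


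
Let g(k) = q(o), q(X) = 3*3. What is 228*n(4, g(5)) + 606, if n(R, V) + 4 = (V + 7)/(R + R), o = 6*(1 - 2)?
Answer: 150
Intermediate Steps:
o = -6 (o = 6*(-1) = -6)
q(X) = 9
g(k) = 9
n(R, V) = -4 + (7 + V)/(2*R) (n(R, V) = -4 + (V + 7)/(R + R) = -4 + (7 + V)/((2*R)) = -4 + (7 + V)*(1/(2*R)) = -4 + (7 + V)/(2*R))
228*n(4, g(5)) + 606 = 228*((1/2)*(7 + 9 - 8*4)/4) + 606 = 228*((1/2)*(1/4)*(7 + 9 - 32)) + 606 = 228*((1/2)*(1/4)*(-16)) + 606 = 228*(-2) + 606 = -456 + 606 = 150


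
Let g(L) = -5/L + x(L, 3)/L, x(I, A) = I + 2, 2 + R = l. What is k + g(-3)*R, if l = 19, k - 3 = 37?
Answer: 74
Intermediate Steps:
k = 40 (k = 3 + 37 = 40)
R = 17 (R = -2 + 19 = 17)
x(I, A) = 2 + I
g(L) = -5/L + (2 + L)/L
k + g(-3)*R = 40 + ((-3 - 3)/(-3))*17 = 40 - 1/3*(-6)*17 = 40 + 2*17 = 40 + 34 = 74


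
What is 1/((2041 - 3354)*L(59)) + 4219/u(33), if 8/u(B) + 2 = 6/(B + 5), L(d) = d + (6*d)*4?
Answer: -285979114027/294374600 ≈ -971.48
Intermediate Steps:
L(d) = 25*d (L(d) = d + 24*d = 25*d)
u(B) = 8/(-2 + 6/(5 + B)) (u(B) = 8/(-2 + 6/(B + 5)) = 8/(-2 + 6/(5 + B)))
1/((2041 - 3354)*L(59)) + 4219/u(33) = 1/((2041 - 3354)*((25*59))) + 4219/((4*(-5 - 1*33)/(2 + 33))) = 1/(-1313*1475) + 4219/((4*(-5 - 33)/35)) = -1/1313*1/1475 + 4219/((4*(1/35)*(-38))) = -1/1936675 + 4219/(-152/35) = -1/1936675 + 4219*(-35/152) = -1/1936675 - 147665/152 = -285979114027/294374600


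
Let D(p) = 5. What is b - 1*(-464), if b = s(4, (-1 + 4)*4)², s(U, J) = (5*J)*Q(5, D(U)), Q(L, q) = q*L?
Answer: 2250464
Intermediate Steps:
Q(L, q) = L*q
s(U, J) = 125*J (s(U, J) = (5*J)*(5*5) = (5*J)*25 = 125*J)
b = 2250000 (b = (125*((-1 + 4)*4))² = (125*(3*4))² = (125*12)² = 1500² = 2250000)
b - 1*(-464) = 2250000 - 1*(-464) = 2250000 + 464 = 2250464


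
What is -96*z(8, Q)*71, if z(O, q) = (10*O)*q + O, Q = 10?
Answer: -5507328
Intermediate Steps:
z(O, q) = O + 10*O*q (z(O, q) = 10*O*q + O = O + 10*O*q)
-96*z(8, Q)*71 = -768*(1 + 10*10)*71 = -768*(1 + 100)*71 = -768*101*71 = -96*808*71 = -77568*71 = -5507328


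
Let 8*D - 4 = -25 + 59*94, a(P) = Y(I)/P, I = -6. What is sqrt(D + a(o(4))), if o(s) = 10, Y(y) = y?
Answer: sqrt(276010)/20 ≈ 26.268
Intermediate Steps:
a(P) = -6/P
D = 5525/8 (D = 1/2 + (-25 + 59*94)/8 = 1/2 + (-25 + 5546)/8 = 1/2 + (1/8)*5521 = 1/2 + 5521/8 = 5525/8 ≈ 690.63)
sqrt(D + a(o(4))) = sqrt(5525/8 - 6/10) = sqrt(5525/8 - 6*1/10) = sqrt(5525/8 - 3/5) = sqrt(27601/40) = sqrt(276010)/20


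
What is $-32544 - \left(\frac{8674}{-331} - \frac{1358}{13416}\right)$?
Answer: $- \frac{72200595371}{2220348} \approx -32518.0$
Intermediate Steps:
$-32544 - \left(\frac{8674}{-331} - \frac{1358}{13416}\right) = -32544 - \left(8674 \left(- \frac{1}{331}\right) - \frac{679}{6708}\right) = -32544 - \left(- \frac{8674}{331} - \frac{679}{6708}\right) = -32544 - - \frac{58409941}{2220348} = -32544 + \frac{58409941}{2220348} = - \frac{72200595371}{2220348}$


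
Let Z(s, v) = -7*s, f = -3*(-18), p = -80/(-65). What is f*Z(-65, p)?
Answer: 24570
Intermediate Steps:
p = 16/13 (p = -80*(-1/65) = 16/13 ≈ 1.2308)
f = 54
f*Z(-65, p) = 54*(-7*(-65)) = 54*455 = 24570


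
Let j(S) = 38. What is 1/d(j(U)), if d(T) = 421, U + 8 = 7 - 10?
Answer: 1/421 ≈ 0.0023753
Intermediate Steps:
U = -11 (U = -8 + (7 - 10) = -8 - 3 = -11)
1/d(j(U)) = 1/421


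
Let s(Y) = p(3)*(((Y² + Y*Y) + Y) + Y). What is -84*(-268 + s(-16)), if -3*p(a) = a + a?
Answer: 103152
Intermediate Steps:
p(a) = -2*a/3 (p(a) = -(a + a)/3 = -2*a/3)
s(Y) = -4*Y - 4*Y² (s(Y) = (-⅔*3)*(((Y² + Y*Y) + Y) + Y) = -2*(((Y² + Y²) + Y) + Y) = -2*((2*Y² + Y) + Y) = -2*((Y + 2*Y²) + Y) = -2*(2*Y + 2*Y²) = -4*Y - 4*Y²)
-84*(-268 + s(-16)) = -84*(-268 - 4*(-16)*(1 - 16)) = -84*(-268 - 4*(-16)*(-15)) = -84*(-268 - 960) = -84*(-1228) = 103152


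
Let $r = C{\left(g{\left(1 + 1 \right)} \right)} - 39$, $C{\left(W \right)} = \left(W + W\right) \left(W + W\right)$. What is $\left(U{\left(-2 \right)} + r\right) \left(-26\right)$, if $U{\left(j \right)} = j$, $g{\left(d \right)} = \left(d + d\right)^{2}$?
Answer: $-25558$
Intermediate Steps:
$g{\left(d \right)} = 4 d^{2}$ ($g{\left(d \right)} = \left(2 d\right)^{2} = 4 d^{2}$)
$C{\left(W \right)} = 4 W^{2}$ ($C{\left(W \right)} = 2 W 2 W = 4 W^{2}$)
$r = 985$ ($r = 4 \left(4 \left(1 + 1\right)^{2}\right)^{2} - 39 = 4 \left(4 \cdot 2^{2}\right)^{2} - 39 = 4 \left(4 \cdot 4\right)^{2} - 39 = 4 \cdot 16^{2} - 39 = 4 \cdot 256 - 39 = 1024 - 39 = 985$)
$\left(U{\left(-2 \right)} + r\right) \left(-26\right) = \left(-2 + 985\right) \left(-26\right) = 983 \left(-26\right) = -25558$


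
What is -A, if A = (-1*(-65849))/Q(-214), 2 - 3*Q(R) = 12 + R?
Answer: -65849/68 ≈ -968.37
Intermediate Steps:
Q(R) = -10/3 - R/3 (Q(R) = 2/3 - (12 + R)/3 = 2/3 + (-4 - R/3) = -10/3 - R/3)
A = 65849/68 (A = (-1*(-65849))/(-10/3 - 1/3*(-214)) = 65849/(-10/3 + 214/3) = 65849/68 ≈ 968.37)
-A = -1*65849/68 = -65849/68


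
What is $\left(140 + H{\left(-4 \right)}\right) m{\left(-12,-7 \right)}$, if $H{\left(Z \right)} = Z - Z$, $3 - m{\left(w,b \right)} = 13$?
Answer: $-1400$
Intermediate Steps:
$m{\left(w,b \right)} = -10$ ($m{\left(w,b \right)} = 3 - 13 = -10$)
$H{\left(Z \right)} = 0$
$\left(140 + H{\left(-4 \right)}\right) m{\left(-12,-7 \right)} = \left(140 + 0\right) \left(-10\right) = 140 \left(-10\right) = -1400$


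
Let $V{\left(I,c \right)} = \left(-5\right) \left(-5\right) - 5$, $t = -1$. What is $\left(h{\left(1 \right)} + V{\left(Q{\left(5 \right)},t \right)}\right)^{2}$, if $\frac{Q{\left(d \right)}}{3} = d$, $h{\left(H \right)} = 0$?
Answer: $400$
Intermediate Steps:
$Q{\left(d \right)} = 3 d$
$V{\left(I,c \right)} = 20$ ($V{\left(I,c \right)} = 25 - 5 = 20$)
$\left(h{\left(1 \right)} + V{\left(Q{\left(5 \right)},t \right)}\right)^{2} = \left(0 + 20\right)^{2} = 20^{2} = 400$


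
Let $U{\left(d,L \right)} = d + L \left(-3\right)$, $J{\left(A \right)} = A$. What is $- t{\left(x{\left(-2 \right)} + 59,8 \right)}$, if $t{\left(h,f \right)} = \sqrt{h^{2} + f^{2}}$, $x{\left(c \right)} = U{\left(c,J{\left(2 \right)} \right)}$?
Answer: $- \sqrt{2665} \approx -51.624$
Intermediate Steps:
$U{\left(d,L \right)} = d - 3 L$
$x{\left(c \right)} = -6 + c$ ($x{\left(c \right)} = c - 6 = -6 + c$)
$t{\left(h,f \right)} = \sqrt{f^{2} + h^{2}}$
$- t{\left(x{\left(-2 \right)} + 59,8 \right)} = - \sqrt{8^{2} + \left(\left(-6 - 2\right) + 59\right)^{2}} = - \sqrt{64 + \left(-8 + 59\right)^{2}} = - \sqrt{64 + 51^{2}} = - \sqrt{64 + 2601} = - \sqrt{2665}$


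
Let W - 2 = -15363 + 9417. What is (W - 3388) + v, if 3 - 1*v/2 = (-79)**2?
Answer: -21808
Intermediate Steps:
v = -12476 (v = 6 - 2*(-79)**2 = 6 - 2*6241 = 6 - 12482 = -12476)
W = -5944 (W = 2 + (-15363 + 9417) = 2 - 5946 = -5944)
(W - 3388) + v = (-5944 - 3388) - 12476 = -9332 - 12476 = -21808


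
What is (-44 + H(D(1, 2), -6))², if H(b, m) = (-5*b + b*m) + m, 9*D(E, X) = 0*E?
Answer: 2500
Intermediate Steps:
D(E, X) = 0 (D(E, X) = (0*E)/9 = (⅑)*0 = 0)
H(b, m) = m - 5*b + b*m
(-44 + H(D(1, 2), -6))² = (-44 + (-6 - 5*0 + 0*(-6)))² = (-44 + (-6 + 0 + 0))² = (-44 - 6)² = (-50)² = 2500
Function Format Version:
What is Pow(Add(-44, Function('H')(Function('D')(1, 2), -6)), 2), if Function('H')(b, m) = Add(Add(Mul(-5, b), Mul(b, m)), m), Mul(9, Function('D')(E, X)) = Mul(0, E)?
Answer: 2500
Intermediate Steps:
Function('D')(E, X) = 0 (Function('D')(E, X) = Mul(Rational(1, 9), Mul(0, E)) = Mul(Rational(1, 9), 0) = 0)
Function('H')(b, m) = Add(m, Mul(-5, b), Mul(b, m))
Pow(Add(-44, Function('H')(Function('D')(1, 2), -6)), 2) = Pow(Add(-44, Add(-6, Mul(-5, 0), Mul(0, -6))), 2) = Pow(Add(-44, Add(-6, 0, 0)), 2) = Pow(Add(-44, -6), 2) = Pow(-50, 2) = 2500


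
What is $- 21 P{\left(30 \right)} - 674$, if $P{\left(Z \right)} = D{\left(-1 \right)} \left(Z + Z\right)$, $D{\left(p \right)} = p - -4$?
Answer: $-4454$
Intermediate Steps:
$D{\left(p \right)} = 4 + p$ ($D{\left(p \right)} = p + 4 = 4 + p$)
$P{\left(Z \right)} = 6 Z$ ($P{\left(Z \right)} = \left(4 - 1\right) \left(Z + Z\right) = 3 \cdot 2 Z = 6 Z$)
$- 21 P{\left(30 \right)} - 674 = - 21 \cdot 6 \cdot 30 - 674 = \left(-21\right) 180 - 674 = -3780 - 674 = -4454$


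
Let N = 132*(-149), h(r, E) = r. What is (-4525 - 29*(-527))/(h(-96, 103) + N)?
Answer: -1793/3294 ≈ -0.54432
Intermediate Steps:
N = -19668
(-4525 - 29*(-527))/(h(-96, 103) + N) = (-4525 - 29*(-527))/(-96 - 19668) = (-4525 + 15283)/(-19764) = 10758*(-1/19764) = -1793/3294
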